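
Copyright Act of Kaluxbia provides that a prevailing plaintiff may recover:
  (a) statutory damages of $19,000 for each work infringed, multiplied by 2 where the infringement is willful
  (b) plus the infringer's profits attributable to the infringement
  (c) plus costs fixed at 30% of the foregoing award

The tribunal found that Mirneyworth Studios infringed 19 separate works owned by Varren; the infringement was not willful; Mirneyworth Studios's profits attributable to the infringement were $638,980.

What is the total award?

Statutory damages: 19 × $19,000 = $361,000
Infringement not willful: no ×2 enhancement.
Combined award: $361,000 + $638,980 = $999,980
Costs: 30% of $999,980 = $299,994
Award plus costs: $999,980 + $299,994 = $1,299,974

$1,299,974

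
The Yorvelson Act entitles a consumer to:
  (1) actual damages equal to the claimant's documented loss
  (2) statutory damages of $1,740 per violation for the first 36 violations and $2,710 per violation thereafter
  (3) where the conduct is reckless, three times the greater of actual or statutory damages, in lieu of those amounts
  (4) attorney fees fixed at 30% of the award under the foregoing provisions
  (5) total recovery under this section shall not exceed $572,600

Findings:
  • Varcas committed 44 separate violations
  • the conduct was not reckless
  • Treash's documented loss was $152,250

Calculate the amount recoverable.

$307,541

First 36 violations: 36 × $1,740 = $62,640
Remaining violations: (44 − 36) × $2,710 = $21,680
Statutory damages: $62,640 + $21,680 = $84,320
Conduct not reckless: the in-lieu enhancement does not apply.
Actual plus statutory damages: $152,250 + $84,320 = $236,570
Attorney fees: 30% of $236,570 = $70,971
Total before cap: $236,570 + $70,971 = $307,541
Cap at $572,600: $307,541 is within the cap, no reduction.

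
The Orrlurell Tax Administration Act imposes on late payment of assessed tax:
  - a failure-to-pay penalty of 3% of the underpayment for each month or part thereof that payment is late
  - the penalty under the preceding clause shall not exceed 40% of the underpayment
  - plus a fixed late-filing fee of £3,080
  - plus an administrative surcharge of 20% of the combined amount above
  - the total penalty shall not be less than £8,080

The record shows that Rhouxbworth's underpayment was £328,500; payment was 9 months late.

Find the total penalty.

£110,130

Accrued rate: 3% × 9 = 27%, capped at 40% → 27%
Failure-to-pay penalty: 27% of £328,500 = £88,695
Penalty before surcharge: £88,695 + £3,080 = £91,775
Administrative surcharge: 20% of £91,775 = £18,355
Total penalty: £91,775 + £18,355 = £110,130
Minimum £8,080: £110,130 meets the minimum, no increase.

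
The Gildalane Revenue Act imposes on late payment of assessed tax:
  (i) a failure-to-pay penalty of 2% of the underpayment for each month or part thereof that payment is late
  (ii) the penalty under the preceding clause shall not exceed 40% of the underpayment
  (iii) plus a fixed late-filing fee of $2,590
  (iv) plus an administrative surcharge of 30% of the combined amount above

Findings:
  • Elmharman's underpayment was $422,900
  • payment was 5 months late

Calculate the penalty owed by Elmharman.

Accrued rate: 2% × 5 = 10%, capped at 40% → 10%
Failure-to-pay penalty: 10% of $422,900 = $42,290
Penalty before surcharge: $42,290 + $2,590 = $44,880
Administrative surcharge: 30% of $44,880 = $13,464
Total penalty: $44,880 + $13,464 = $58,344

$58,344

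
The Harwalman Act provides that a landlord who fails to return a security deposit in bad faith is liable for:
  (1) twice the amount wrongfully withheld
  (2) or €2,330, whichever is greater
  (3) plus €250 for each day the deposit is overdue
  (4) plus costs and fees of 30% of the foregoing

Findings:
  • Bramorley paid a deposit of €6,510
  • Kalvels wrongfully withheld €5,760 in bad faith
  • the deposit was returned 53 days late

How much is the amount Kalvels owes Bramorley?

€32,201

Doubled: 2 × €5,760 = €11,520
Minimum €2,330: €11,520 meets the minimum, no increase.
Late-return penalty: 53 × €250 = €13,250
Damages plus late penalty: €11,520 + €13,250 = €24,770
Costs and fees: 30% of €24,770 = €7,431
Total recovery: €24,770 + €7,431 = €32,201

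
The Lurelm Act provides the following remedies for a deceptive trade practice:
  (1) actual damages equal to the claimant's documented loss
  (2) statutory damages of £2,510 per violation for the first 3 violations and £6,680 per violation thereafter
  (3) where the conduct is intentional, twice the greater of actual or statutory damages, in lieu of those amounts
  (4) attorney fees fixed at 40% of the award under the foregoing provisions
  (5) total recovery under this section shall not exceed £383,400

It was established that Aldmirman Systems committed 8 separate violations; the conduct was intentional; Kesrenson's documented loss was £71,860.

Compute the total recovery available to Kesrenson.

£201,208

First 3 violations: 3 × £2,510 = £7,530
Remaining violations: (8 − 3) × £6,680 = £33,400
Statutory damages: £7,530 + £33,400 = £40,930
Greater of actual damages (£71,860) or statutory damages (£40,930): £71,860
Doubled: 2 × £71,860 = £143,720
Attorney fees: 40% of £143,720 = £57,488
Total before cap: £143,720 + £57,488 = £201,208
Cap at £383,400: £201,208 is within the cap, no reduction.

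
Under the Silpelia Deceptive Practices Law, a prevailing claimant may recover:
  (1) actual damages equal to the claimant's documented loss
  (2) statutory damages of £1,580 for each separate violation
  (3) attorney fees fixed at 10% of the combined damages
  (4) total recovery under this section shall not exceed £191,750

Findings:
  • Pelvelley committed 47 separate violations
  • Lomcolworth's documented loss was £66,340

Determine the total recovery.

£154,660

Statutory damages: 47 × £1,580 = £74,260
Combined damages: £66,340 + £74,260 = £140,600
Attorney fees: 10% of £140,600 = £14,060
Total before cap: £140,600 + £14,060 = £154,660
Cap at £191,750: £154,660 is within the cap, no reduction.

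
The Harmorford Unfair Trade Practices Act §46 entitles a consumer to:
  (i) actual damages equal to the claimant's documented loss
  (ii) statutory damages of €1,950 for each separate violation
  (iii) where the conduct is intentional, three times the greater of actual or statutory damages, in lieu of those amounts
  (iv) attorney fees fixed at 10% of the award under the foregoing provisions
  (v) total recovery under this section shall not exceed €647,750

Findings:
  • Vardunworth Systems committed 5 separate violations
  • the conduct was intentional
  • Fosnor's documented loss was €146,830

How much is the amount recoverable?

€484,539

Statutory damages: 5 × €1,950 = €9,750
Greater of actual damages (€146,830) or statutory damages (€9,750): €146,830
Trebled: 3 × €146,830 = €440,490
Attorney fees: 10% of €440,490 = €44,049
Total before cap: €440,490 + €44,049 = €484,539
Cap at €647,750: €484,539 is within the cap, no reduction.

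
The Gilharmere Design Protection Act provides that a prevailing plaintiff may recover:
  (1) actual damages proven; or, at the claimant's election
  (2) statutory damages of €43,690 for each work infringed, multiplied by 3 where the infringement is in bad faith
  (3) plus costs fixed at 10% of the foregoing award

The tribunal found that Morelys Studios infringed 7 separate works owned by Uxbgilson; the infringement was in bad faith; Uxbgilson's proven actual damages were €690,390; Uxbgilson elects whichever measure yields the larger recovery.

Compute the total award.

Statutory damages: 7 × €43,690 = €305,830
Trebled: 3 × €305,830 = €917,490
Greater of actual damages (€690,390) or enhanced statutory damages (€917,490): €917,490
Costs: 10% of €917,490 = €91,749
Award plus costs: €917,490 + €91,749 = €1,009,239

Award: €1,009,239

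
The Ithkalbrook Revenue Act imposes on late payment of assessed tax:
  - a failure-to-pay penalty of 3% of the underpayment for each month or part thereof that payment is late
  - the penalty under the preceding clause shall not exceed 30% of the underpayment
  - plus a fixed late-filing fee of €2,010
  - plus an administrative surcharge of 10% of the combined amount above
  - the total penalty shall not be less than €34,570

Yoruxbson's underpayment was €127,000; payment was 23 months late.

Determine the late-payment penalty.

€44,121

Accrued rate: 3% × 23 = 69%, capped at 30% → 30%
Failure-to-pay penalty: 30% of €127,000 = €38,100
Penalty before surcharge: €38,100 + €2,010 = €40,110
Administrative surcharge: 10% of €40,110 = €4,011
Total penalty: €40,110 + €4,011 = €44,121
Minimum €34,570: €44,121 meets the minimum, no increase.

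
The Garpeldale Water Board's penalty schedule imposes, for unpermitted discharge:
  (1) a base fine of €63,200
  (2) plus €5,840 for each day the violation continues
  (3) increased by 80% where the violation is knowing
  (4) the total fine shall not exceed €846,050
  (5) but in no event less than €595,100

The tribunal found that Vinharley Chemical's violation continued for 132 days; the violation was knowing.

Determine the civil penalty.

Per-day component: 132 × €5,840 = €770,880
Base plus per-day: €63,200 + €770,880 = €834,080
Enhancement: 80% of €834,080 = €667,264
Enhanced fine: €834,080 + €667,264 = €1,501,344
Cap at €846,050: €1,501,344 exceeds the cap → €846,050
Minimum €595,100: €846,050 meets the minimum, no increase.

Civil penalty: €846,050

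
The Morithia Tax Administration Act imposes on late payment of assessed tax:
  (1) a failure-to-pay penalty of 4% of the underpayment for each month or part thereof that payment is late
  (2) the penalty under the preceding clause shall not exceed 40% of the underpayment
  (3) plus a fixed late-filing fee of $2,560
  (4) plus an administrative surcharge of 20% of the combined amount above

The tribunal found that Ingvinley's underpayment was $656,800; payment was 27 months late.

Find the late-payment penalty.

Penalty: $318,336

Accrued rate: 4% × 27 = 108%, capped at 40% → 40%
Failure-to-pay penalty: 40% of $656,800 = $262,720
Penalty before surcharge: $262,720 + $2,560 = $265,280
Administrative surcharge: 20% of $265,280 = $53,056
Total penalty: $265,280 + $53,056 = $318,336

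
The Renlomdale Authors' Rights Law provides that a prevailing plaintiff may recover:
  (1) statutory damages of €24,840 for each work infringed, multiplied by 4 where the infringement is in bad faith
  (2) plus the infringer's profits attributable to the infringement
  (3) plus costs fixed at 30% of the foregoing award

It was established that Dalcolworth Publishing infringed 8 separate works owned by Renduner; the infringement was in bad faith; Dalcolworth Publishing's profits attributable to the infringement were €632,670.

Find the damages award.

Statutory damages: 8 × €24,840 = €198,720
Multiplied by 4: 4 × €198,720 = €794,880
Combined award: €794,880 + €632,670 = €1,427,550
Costs: 30% of €1,427,550 = €428,265
Award plus costs: €1,427,550 + €428,265 = €1,855,815

Award: €1,855,815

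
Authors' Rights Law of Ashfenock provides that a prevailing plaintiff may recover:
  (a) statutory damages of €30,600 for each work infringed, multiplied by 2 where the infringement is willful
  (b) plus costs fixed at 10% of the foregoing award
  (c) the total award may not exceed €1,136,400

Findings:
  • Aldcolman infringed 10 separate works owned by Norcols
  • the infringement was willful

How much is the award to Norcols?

Statutory damages: 10 × €30,600 = €306,000
Doubled: 2 × €306,000 = €612,000
Costs: 10% of €612,000 = €61,200
Award plus costs: €612,000 + €61,200 = €673,200
Cap at €1,136,400: €673,200 is within the cap, no reduction.

€673,200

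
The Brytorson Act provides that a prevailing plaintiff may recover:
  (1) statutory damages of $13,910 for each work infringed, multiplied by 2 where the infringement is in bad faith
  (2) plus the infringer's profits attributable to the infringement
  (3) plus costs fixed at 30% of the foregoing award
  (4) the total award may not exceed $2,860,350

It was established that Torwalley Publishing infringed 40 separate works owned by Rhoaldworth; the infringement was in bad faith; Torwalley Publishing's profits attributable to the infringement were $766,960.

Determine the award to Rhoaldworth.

Statutory damages: 40 × $13,910 = $556,400
Doubled: 2 × $556,400 = $1,112,800
Combined award: $1,112,800 + $766,960 = $1,879,760
Costs: 30% of $1,879,760 = $563,928
Award plus costs: $1,879,760 + $563,928 = $2,443,688
Cap at $2,860,350: $2,443,688 is within the cap, no reduction.

$2,443,688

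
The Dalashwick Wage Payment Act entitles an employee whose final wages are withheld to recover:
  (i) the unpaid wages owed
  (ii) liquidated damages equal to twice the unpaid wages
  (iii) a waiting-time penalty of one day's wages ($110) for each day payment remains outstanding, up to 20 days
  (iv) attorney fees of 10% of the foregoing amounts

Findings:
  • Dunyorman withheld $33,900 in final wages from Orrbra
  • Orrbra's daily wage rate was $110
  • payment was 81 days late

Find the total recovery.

Total award: $114,290

Doubled: 2 × $33,900 = $67,800
Penalty days: min(81, 20) = 20
Waiting-time penalty: 20 × $110 = $2,200
Subtotal: $33,900 + $67,800 + $2,200 = $103,900
Attorney fees: 10% of $103,900 = $10,390
Total award: $103,900 + $10,390 = $114,290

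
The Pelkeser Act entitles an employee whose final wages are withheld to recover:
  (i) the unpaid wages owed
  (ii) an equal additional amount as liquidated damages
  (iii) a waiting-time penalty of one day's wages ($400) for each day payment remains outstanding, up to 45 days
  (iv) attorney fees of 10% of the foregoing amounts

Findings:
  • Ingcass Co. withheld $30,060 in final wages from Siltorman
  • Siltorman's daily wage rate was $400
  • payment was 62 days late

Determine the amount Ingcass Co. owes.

Liquidated damages (equal amount): $30,060
Penalty days: min(62, 45) = 45
Waiting-time penalty: 45 × $400 = $18,000
Subtotal: $30,060 + $30,060 + $18,000 = $78,120
Attorney fees: 10% of $78,120 = $7,812
Total award: $78,120 + $7,812 = $85,932

$85,932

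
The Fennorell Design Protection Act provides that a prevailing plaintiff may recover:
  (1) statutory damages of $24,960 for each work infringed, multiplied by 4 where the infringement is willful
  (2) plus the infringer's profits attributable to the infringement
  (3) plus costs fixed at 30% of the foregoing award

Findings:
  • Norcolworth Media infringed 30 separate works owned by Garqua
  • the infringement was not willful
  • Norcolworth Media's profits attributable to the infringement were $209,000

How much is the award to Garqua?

Statutory damages: 30 × $24,960 = $748,800
Infringement not willful: no ×4 enhancement.
Combined award: $748,800 + $209,000 = $957,800
Costs: 30% of $957,800 = $287,340
Award plus costs: $957,800 + $287,340 = $1,245,140

$1,245,140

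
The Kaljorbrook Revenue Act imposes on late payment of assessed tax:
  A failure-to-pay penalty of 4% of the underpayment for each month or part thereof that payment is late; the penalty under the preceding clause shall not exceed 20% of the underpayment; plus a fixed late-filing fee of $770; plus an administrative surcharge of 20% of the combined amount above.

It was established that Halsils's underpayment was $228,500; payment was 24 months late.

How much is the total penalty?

Accrued rate: 4% × 24 = 96%, capped at 20% → 20%
Failure-to-pay penalty: 20% of $228,500 = $45,700
Penalty before surcharge: $45,700 + $770 = $46,470
Administrative surcharge: 20% of $46,470 = $9,294
Total penalty: $46,470 + $9,294 = $55,764

$55,764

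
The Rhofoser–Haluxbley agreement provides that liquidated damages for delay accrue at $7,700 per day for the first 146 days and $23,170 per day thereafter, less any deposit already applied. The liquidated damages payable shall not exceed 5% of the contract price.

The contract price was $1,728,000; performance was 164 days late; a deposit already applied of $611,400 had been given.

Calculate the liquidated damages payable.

$86,400

First 146 days: 146 × $7,700 = $1,124,200
Remaining days: (164 − 146) × $23,170 = $417,060
Accrued per-day damages: $1,124,200 + $417,060 = $1,541,260
Less deposit already applied: $1,541,260 − $611,400 = $929,860
Cap: 5% of $1,728,000 = $86,400
Cap at $86,400: $929,860 exceeds the cap → $86,400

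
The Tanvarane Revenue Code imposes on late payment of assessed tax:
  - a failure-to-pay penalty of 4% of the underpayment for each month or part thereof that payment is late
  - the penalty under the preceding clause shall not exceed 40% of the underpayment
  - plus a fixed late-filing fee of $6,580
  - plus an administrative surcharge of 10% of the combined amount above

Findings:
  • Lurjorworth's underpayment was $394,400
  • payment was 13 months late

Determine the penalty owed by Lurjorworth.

$180,774

Accrued rate: 4% × 13 = 52%, capped at 40% → 40%
Failure-to-pay penalty: 40% of $394,400 = $157,760
Penalty before surcharge: $157,760 + $6,580 = $164,340
Administrative surcharge: 10% of $164,340 = $16,434
Total penalty: $164,340 + $16,434 = $180,774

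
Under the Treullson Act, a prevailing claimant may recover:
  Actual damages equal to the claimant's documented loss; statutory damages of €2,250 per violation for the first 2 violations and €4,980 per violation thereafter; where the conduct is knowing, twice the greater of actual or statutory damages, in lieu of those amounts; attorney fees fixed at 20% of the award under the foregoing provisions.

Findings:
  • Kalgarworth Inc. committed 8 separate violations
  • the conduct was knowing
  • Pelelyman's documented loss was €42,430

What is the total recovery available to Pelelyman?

€101,832

First 2 violations: 2 × €2,250 = €4,500
Remaining violations: (8 − 2) × €4,980 = €29,880
Statutory damages: €4,500 + €29,880 = €34,380
Greater of actual damages (€42,430) or statutory damages (€34,380): €42,430
Doubled: 2 × €42,430 = €84,860
Attorney fees: 20% of €84,860 = €16,972
Total recovery: €84,860 + €16,972 = €101,832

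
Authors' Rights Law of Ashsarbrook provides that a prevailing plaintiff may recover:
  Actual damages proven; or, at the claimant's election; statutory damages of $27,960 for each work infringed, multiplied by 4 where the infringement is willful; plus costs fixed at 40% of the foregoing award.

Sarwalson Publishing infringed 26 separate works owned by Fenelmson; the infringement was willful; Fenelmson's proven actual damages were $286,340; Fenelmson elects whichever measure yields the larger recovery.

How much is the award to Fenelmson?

Statutory damages: 26 × $27,960 = $726,960
Multiplied by 4: 4 × $726,960 = $2,907,840
Greater of actual damages ($286,340) or enhanced statutory damages ($2,907,840): $2,907,840
Costs: 40% of $2,907,840 = $1,163,136
Award plus costs: $2,907,840 + $1,163,136 = $4,070,976

Award: $4,070,976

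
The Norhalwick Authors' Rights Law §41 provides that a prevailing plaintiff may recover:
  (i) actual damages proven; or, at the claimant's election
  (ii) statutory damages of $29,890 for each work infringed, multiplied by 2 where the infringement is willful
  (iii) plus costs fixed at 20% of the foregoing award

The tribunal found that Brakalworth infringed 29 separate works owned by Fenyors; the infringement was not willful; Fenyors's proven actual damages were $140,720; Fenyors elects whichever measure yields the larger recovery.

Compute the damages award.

Statutory damages: 29 × $29,890 = $866,810
Infringement not willful: no ×2 enhancement.
Greater of actual damages ($140,720) or statutory damages ($866,810): $866,810
Costs: 20% of $866,810 = $173,362
Award plus costs: $866,810 + $173,362 = $1,040,172

$1,040,172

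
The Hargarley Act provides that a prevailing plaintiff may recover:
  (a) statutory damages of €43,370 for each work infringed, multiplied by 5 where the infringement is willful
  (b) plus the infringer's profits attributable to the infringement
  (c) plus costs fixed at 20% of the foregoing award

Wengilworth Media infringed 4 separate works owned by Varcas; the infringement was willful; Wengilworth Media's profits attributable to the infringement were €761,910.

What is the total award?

€1,955,172

Statutory damages: 4 × €43,370 = €173,480
Multiplied by 5: 5 × €173,480 = €867,400
Combined award: €867,400 + €761,910 = €1,629,310
Costs: 20% of €1,629,310 = €325,862
Award plus costs: €1,629,310 + €325,862 = €1,955,172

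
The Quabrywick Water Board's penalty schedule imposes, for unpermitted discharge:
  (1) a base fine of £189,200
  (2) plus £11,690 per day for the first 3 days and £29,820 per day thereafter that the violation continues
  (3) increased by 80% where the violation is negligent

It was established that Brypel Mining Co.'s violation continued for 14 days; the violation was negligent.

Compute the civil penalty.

£994,122

First 3 days: 3 × £11,690 = £35,070
Remaining days: (14 − 3) × £29,820 = £328,020
Per-day component: £35,070 + £328,020 = £363,090
Base plus per-day: £189,200 + £363,090 = £552,290
Enhancement: 80% of £552,290 = £441,832
Enhanced fine: £552,290 + £441,832 = £994,122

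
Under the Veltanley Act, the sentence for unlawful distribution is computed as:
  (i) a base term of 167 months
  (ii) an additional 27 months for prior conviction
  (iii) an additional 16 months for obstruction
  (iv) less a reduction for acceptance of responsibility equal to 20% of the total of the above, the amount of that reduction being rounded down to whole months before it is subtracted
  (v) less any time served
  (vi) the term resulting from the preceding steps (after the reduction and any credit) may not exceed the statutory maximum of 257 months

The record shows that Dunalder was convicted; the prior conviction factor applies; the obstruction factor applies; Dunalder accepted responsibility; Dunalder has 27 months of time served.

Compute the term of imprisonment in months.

Prior conviction enhancement: +27 months
Obstruction enhancement: +16 months
Adjusted term: 167 months + 27 months + 16 months = 210 months
Acceptance of responsibility reduction: 20% of 210 months = 42 months (rounded down)
After reduction: 210 − 42 = 168 months
Less time served: 168 months − 27 months = 141 months
Cap at 257 months: 141 months is within the cap, no reduction.

141 months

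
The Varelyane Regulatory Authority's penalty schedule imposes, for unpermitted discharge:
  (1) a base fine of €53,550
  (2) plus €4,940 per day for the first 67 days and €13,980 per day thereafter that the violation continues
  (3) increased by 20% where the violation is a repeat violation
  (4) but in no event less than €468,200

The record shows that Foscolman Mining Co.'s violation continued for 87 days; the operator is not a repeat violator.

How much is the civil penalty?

First 67 days: 67 × €4,940 = €330,980
Remaining days: (87 − 67) × €13,980 = €279,600
Per-day component: €330,980 + €279,600 = €610,580
Base plus per-day: €53,550 + €610,580 = €664,130
The operator is not a repeat violator: no 20% increase.
Minimum €468,200: €664,130 meets the minimum, no increase.

€664,130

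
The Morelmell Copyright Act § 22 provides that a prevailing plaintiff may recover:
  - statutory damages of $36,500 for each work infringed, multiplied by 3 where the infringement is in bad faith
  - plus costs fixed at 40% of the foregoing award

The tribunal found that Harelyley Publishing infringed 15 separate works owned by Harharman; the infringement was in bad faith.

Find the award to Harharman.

Statutory damages: 15 × $36,500 = $547,500
Trebled: 3 × $547,500 = $1,642,500
Costs: 40% of $1,642,500 = $657,000
Award plus costs: $1,642,500 + $657,000 = $2,299,500

$2,299,500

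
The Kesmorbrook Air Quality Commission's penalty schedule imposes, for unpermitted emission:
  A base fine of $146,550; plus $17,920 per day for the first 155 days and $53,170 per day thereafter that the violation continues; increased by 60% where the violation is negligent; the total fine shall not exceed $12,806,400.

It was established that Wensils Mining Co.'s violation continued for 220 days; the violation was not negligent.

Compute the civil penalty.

First 155 days: 155 × $17,920 = $2,777,600
Remaining days: (220 − 155) × $53,170 = $3,456,050
Per-day component: $2,777,600 + $3,456,050 = $6,233,650
Base plus per-day: $146,550 + $6,233,650 = $6,380,200
The violation was not negligent: no 60% increase.
Cap at $12,806,400: $6,380,200 is within the cap, no reduction.

$6,380,200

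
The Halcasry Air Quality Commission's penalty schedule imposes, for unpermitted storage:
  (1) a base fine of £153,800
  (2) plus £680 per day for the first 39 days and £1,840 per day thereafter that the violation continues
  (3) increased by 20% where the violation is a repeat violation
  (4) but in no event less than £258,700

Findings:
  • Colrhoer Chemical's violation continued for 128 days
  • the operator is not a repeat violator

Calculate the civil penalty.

First 39 days: 39 × £680 = £26,520
Remaining days: (128 − 39) × £1,840 = £163,760
Per-day component: £26,520 + £163,760 = £190,280
Base plus per-day: £153,800 + £190,280 = £344,080
The operator is not a repeat violator: no 20% increase.
Minimum £258,700: £344,080 meets the minimum, no increase.

£344,080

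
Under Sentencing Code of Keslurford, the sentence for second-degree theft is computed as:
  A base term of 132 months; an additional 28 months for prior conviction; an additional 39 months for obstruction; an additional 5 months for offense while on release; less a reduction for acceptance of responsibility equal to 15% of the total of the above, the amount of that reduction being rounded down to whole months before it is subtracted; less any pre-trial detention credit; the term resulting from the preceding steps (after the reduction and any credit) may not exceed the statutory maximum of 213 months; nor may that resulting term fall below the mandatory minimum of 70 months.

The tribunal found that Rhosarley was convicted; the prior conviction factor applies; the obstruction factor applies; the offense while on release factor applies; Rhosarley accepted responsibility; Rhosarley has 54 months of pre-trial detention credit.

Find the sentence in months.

120 months

Prior conviction enhancement: +28 months
Obstruction enhancement: +39 months
Offense while on release enhancement: +5 months
Adjusted term: 132 months + 28 months + 39 months + 5 months = 204 months
Acceptance of responsibility reduction: 15% of 204 months = 30 months (rounded down)
After reduction: 204 − 30 = 174 months
Less pre-trial detention credit: 174 months − 54 months = 120 months
Cap at 213 months: 120 months is within the cap, no reduction.
Minimum 70 months: 120 months meets the minimum, no increase.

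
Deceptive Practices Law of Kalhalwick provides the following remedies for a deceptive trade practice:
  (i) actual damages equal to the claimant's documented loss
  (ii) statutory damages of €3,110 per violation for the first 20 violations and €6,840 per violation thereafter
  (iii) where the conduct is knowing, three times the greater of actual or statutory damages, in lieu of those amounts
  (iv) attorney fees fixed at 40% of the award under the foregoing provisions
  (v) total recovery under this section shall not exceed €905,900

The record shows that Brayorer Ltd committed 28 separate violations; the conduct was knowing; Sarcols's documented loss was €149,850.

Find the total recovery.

€629,370

First 20 violations: 20 × €3,110 = €62,200
Remaining violations: (28 − 20) × €6,840 = €54,720
Statutory damages: €62,200 + €54,720 = €116,920
Greater of actual damages (€149,850) or statutory damages (€116,920): €149,850
Trebled: 3 × €149,850 = €449,550
Attorney fees: 40% of €449,550 = €179,820
Total before cap: €449,550 + €179,820 = €629,370
Cap at €905,900: €629,370 is within the cap, no reduction.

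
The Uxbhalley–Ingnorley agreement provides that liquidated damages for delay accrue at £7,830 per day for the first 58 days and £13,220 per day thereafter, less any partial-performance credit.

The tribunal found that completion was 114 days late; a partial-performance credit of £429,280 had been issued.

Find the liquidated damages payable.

£765,180

First 58 days: 58 × £7,830 = £454,140
Remaining days: (114 − 58) × £13,220 = £740,320
Accrued per-day damages: £454,140 + £740,320 = £1,194,460
Less partial-performance credit: £1,194,460 − £429,280 = £765,180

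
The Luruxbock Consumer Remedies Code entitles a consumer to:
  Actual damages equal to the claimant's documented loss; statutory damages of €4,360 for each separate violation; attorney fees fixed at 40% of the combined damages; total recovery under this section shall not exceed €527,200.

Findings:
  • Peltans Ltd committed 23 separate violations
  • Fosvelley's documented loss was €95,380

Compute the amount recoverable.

Statutory damages: 23 × €4,360 = €100,280
Combined damages: €95,380 + €100,280 = €195,660
Attorney fees: 40% of €195,660 = €78,264
Total before cap: €195,660 + €78,264 = €273,924
Cap at €527,200: €273,924 is within the cap, no reduction.

€273,924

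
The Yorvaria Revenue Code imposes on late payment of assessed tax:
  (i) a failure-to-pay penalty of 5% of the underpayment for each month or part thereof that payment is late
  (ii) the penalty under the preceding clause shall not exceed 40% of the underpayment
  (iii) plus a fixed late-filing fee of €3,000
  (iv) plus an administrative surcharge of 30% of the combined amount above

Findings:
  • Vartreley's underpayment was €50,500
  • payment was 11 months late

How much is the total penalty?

Penalty: €30,160

Accrued rate: 5% × 11 = 55%, capped at 40% → 40%
Failure-to-pay penalty: 40% of €50,500 = €20,200
Penalty before surcharge: €20,200 + €3,000 = €23,200
Administrative surcharge: 30% of €23,200 = €6,960
Total penalty: €23,200 + €6,960 = €30,160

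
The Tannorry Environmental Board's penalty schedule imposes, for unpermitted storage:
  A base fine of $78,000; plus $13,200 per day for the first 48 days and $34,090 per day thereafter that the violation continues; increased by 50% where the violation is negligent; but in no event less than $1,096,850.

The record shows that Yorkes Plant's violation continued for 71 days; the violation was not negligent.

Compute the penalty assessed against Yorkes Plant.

$1,495,670

First 48 days: 48 × $13,200 = $633,600
Remaining days: (71 − 48) × $34,090 = $784,070
Per-day component: $633,600 + $784,070 = $1,417,670
Base plus per-day: $78,000 + $1,417,670 = $1,495,670
The violation was not negligent: no 50% increase.
Minimum $1,096,850: $1,495,670 meets the minimum, no increase.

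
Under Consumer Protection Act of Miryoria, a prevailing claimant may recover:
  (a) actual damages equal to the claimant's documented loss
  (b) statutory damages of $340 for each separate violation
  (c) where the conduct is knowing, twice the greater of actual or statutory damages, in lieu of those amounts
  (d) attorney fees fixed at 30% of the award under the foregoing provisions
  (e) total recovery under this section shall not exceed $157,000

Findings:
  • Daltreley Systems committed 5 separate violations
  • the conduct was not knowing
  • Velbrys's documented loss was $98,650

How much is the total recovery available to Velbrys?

$130,455

Statutory damages: 5 × $340 = $1,700
Conduct not knowing: the in-lieu enhancement does not apply.
Actual plus statutory damages: $98,650 + $1,700 = $100,350
Attorney fees: 30% of $100,350 = $30,105
Total before cap: $100,350 + $30,105 = $130,455
Cap at $157,000: $130,455 is within the cap, no reduction.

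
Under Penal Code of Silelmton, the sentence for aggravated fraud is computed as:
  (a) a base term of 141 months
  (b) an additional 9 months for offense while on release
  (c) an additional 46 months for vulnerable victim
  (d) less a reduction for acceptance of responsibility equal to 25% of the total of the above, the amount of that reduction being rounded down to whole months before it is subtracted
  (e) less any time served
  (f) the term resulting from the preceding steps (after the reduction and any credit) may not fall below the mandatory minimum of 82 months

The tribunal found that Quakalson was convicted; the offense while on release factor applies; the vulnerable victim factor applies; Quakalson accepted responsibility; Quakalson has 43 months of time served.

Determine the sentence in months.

Offense while on release enhancement: +9 months
Vulnerable victim enhancement: +46 months
Adjusted term: 141 months + 9 months + 46 months = 196 months
Acceptance of responsibility reduction: 25% of 196 months = 49 months (rounded down)
After reduction: 196 − 49 = 147 months
Less time served: 147 months − 43 months = 104 months
Minimum 82 months: 104 months meets the minimum, no increase.

104 months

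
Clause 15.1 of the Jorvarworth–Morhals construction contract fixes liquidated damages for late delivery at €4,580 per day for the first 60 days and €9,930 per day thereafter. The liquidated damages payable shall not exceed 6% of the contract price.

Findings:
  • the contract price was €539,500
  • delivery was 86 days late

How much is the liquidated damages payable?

First 60 days: 60 × €4,580 = €274,800
Remaining days: (86 − 60) × €9,930 = €258,180
Accrued per-day damages: €274,800 + €258,180 = €532,980
Cap: 6% of €539,500 = €32,370
Cap at €32,370: €532,980 exceeds the cap → €32,370

€32,370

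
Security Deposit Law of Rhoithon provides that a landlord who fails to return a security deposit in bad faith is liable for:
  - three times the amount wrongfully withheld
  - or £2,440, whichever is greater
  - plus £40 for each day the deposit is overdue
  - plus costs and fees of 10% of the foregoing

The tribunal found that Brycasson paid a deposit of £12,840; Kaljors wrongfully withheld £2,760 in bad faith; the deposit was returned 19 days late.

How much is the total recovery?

Recovery: £9,944

Trebled: 3 × £2,760 = £8,280
Minimum £2,440: £8,280 meets the minimum, no increase.
Late-return penalty: 19 × £40 = £760
Damages plus late penalty: £8,280 + £760 = £9,040
Costs and fees: 10% of £9,040 = £904
Total recovery: £9,040 + £904 = £9,944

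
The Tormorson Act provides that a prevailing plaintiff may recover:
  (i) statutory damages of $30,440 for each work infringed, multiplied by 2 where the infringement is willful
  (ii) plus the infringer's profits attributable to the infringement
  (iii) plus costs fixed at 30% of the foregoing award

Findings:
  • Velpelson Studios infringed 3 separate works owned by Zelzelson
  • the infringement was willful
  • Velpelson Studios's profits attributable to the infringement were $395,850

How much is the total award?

Statutory damages: 3 × $30,440 = $91,320
Doubled: 2 × $91,320 = $182,640
Combined award: $182,640 + $395,850 = $578,490
Costs: 30% of $578,490 = $173,547
Award plus costs: $578,490 + $173,547 = $752,037

Award: $752,037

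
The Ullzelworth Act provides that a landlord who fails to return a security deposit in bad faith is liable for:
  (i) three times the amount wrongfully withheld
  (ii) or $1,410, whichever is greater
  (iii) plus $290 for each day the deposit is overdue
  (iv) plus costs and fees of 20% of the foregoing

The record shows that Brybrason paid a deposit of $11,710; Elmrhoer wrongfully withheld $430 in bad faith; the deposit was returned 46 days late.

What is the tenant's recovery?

$17,700

Trebled: 3 × $430 = $1,290
Minimum $1,410: $1,290 is below the minimum → $1,410
Late-return penalty: 46 × $290 = $13,340
Damages plus late penalty: $1,410 + $13,340 = $14,750
Costs and fees: 20% of $14,750 = $2,950
Total recovery: $14,750 + $2,950 = $17,700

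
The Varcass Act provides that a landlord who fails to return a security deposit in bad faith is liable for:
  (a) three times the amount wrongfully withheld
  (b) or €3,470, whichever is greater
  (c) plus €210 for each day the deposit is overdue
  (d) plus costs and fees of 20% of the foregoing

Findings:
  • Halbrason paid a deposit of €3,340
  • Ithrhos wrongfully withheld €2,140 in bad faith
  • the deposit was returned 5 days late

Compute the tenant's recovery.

€8,964

Trebled: 3 × €2,140 = €6,420
Minimum €3,470: €6,420 meets the minimum, no increase.
Late-return penalty: 5 × €210 = €1,050
Damages plus late penalty: €6,420 + €1,050 = €7,470
Costs and fees: 20% of €7,470 = €1,494
Total recovery: €7,470 + €1,494 = €8,964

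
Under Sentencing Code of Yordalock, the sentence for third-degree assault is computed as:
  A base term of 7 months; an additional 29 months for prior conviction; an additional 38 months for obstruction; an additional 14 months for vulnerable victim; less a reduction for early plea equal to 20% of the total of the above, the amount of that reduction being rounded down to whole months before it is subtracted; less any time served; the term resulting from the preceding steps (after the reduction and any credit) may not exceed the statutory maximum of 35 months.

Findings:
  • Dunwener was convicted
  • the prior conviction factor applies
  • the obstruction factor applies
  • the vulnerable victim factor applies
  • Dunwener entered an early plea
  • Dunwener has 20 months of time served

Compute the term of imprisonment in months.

35 months

Prior conviction enhancement: +29 months
Obstruction enhancement: +38 months
Vulnerable victim enhancement: +14 months
Adjusted term: 7 months + 29 months + 38 months + 14 months = 88 months
Early plea reduction: 20% of 88 months = 17 months (rounded down)
After reduction: 88 − 17 = 71 months
Less time served: 71 months − 20 months = 51 months
Cap at 35 months: 51 months exceeds the cap → 35 months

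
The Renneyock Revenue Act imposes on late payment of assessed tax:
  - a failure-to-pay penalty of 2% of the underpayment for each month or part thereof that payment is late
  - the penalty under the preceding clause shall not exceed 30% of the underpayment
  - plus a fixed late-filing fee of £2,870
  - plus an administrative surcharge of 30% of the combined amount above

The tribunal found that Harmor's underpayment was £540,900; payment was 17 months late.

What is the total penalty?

£214,682

Accrued rate: 2% × 17 = 34%, capped at 30% → 30%
Failure-to-pay penalty: 30% of £540,900 = £162,270
Penalty before surcharge: £162,270 + £2,870 = £165,140
Administrative surcharge: 30% of £165,140 = £49,542
Total penalty: £165,140 + £49,542 = £214,682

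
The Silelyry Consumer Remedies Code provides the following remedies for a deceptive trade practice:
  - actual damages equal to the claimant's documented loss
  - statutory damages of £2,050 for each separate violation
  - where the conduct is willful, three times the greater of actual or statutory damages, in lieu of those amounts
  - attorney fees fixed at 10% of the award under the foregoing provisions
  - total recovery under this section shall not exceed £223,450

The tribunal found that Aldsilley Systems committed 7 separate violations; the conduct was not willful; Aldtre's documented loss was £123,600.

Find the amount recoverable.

£151,745

Statutory damages: 7 × £2,050 = £14,350
Conduct not willful: the in-lieu enhancement does not apply.
Actual plus statutory damages: £123,600 + £14,350 = £137,950
Attorney fees: 10% of £137,950 = £13,795
Total before cap: £137,950 + £13,795 = £151,745
Cap at £223,450: £151,745 is within the cap, no reduction.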